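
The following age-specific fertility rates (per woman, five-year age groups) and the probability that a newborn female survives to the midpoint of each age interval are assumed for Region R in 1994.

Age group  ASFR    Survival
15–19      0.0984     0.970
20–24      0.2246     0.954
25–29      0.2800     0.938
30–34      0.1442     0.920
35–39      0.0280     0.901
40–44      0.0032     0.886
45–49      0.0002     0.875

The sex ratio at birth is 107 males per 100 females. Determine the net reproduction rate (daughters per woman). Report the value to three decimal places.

1.771

Proportion female at birth = 100 / (100 + 107) = 0.48309.
Survival-weighted fertility by age (5·fₓ·Sₓ):
  15–19: 5 × 0.0984 × 0.970 = 0.47724
  20–24: 5 × 0.2246 × 0.954 = 1.07134
  25–29: 5 × 0.2800 × 0.938 = 1.31320
  30–34: 5 × 0.1442 × 0.920 = 0.66332
  35–39: 5 × 0.0280 × 0.901 = 0.12614
  40–44: 5 × 0.0032 × 0.886 = 0.01418
  45–49: 5 × 0.0002 × 0.875 = 0.00088
Sum = 3.66630
NRR = 0.48309 × 3.66630 = 1.77115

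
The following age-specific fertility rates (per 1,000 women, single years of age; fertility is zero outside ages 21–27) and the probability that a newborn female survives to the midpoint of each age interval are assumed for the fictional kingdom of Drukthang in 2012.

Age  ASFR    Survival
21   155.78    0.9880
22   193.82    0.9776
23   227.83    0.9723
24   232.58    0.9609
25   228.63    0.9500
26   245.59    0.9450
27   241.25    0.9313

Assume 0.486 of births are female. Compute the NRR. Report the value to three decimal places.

Proportion female at birth = 0.486.
Each age group contributes 1 × ASFR × survival:
  21: 1 × 155.78/1000 × 0.9880 = 0.15391
  22: 1 × 193.82/1000 × 0.9776 = 0.18948
  23: 1 × 227.83/1000 × 0.9723 = 0.22152
  24: 1 × 232.58/1000 × 0.9609 = 0.22349
  25: 1 × 228.63/1000 × 0.9500 = 0.21720
  26: 1 × 245.59/1000 × 0.9450 = 0.23208
  27: 1 × 241.25/1000 × 0.9313 = 0.22468
Sum = 1.46236
NRR = 0.486 × 1.46236 = 0.71071
With NRR below 1 the population is below replacement fertility.

0.711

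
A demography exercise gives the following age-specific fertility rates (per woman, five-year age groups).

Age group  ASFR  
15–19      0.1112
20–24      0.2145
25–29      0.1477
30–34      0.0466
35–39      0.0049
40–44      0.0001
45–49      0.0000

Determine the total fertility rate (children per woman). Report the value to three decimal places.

2.625

Sum of ASFRs = 0.1112 + 0.2145 + 0.1477 + 0.0466 + 0.0049 + 0.0001 + 0.0000 = 0.5250
TFR = 5 × 0.5250 = 2.625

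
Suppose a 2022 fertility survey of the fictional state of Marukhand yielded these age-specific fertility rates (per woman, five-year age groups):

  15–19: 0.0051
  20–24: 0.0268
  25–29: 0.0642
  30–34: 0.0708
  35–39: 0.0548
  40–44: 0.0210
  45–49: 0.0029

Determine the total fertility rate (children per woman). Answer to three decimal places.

Sum of ASFRs = 0.0051 + 0.0268 + 0.0642 + 0.0708 + 0.0548 + 0.0210 + 0.0029 = 0.2456
TFR = 5 × 0.2456 = 1.228

1.228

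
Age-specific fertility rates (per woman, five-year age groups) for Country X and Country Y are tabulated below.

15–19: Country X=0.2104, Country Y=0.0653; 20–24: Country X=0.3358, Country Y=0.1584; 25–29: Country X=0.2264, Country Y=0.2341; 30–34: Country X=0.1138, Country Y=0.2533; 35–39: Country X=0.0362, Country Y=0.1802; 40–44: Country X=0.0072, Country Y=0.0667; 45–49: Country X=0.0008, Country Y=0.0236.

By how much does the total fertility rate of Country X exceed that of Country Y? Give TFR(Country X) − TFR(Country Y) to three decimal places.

Country X:
  Sum of ASFRs = 0.2104 + 0.3358 + 0.2264 + 0.1138 + 0.0362 + 0.0072 + 0.0008 = 0.9306
  TFR = 5 × 0.9306 = 4.653
Country Y:
  Sum of ASFRs = 0.0653 + 0.1584 + 0.2341 + 0.2533 + 0.1802 + 0.0667 + 0.0236 = 0.9816
  TFR = 5 × 0.9816 = 4.908
Difference = 4.653 − 4.908 = -0.255

-0.255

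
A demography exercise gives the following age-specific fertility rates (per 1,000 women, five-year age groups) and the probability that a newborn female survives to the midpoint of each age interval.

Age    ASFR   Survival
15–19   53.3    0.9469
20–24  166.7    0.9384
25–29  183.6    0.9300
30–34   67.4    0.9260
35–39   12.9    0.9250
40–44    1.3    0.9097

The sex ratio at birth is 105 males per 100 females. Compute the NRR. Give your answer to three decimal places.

1.105

Proportion female at birth = 100 / (100 + 105) = 0.48780.
Survival-weighted fertility by age (5·fₓ·Sₓ):
  15–19: 5 × 53.3/1000 × 0.9469 = 0.25235
  20–24: 5 × 166.7/1000 × 0.9384 = 0.78216
  25–29: 5 × 183.6/1000 × 0.9300 = 0.85374
  30–34: 5 × 67.4/1000 × 0.9260 = 0.31206
  35–39: 5 × 12.9/1000 × 0.9250 = 0.05966
  40–44: 5 × 1.3/1000 × 0.9097 = 0.00591
Sum = 2.26588
NRR = 0.48780 × 2.26588 = 1.10530
With NRR above 1 the population is above replacement fertility.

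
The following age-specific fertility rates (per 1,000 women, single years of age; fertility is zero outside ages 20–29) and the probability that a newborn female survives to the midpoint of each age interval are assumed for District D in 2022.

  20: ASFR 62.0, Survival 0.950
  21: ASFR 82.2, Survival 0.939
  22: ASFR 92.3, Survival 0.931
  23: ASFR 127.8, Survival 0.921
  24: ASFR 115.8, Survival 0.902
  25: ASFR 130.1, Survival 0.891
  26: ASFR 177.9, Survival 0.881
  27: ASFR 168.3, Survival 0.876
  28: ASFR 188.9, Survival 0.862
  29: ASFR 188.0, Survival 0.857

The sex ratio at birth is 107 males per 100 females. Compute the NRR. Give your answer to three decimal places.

Proportion female at birth = 100 / (100 + 107) = 0.48309.
Per-age-group product (1 × ASFR × survival probability):
  20: 1 × 62.0/1000 × 0.950 = 0.05890
  21: 1 × 82.2/1000 × 0.939 = 0.07719
  22: 1 × 92.3/1000 × 0.931 = 0.08593
  23: 1 × 127.8/1000 × 0.921 = 0.11770
  24: 1 × 115.8/1000 × 0.902 = 0.10445
  25: 1 × 130.1/1000 × 0.891 = 0.11592
  26: 1 × 177.9/1000 × 0.881 = 0.15673
  27: 1 × 168.3/1000 × 0.876 = 0.14743
  28: 1 × 188.9/1000 × 0.862 = 0.16283
  29: 1 × 188.0/1000 × 0.857 = 0.16112
Sum = 1.18820
NRR = 0.48309 × 1.18820 = 0.57401

0.574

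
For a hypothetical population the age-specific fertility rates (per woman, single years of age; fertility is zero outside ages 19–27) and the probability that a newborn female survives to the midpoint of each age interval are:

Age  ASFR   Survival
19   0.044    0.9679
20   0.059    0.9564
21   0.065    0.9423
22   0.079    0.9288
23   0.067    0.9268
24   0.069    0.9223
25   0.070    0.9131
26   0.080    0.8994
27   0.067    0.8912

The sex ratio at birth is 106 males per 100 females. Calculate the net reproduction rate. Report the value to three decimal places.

Proportion female at birth = 100 / (100 + 106) = 0.48544.
Survival-weighted fertility by age (1·fₓ·Sₓ):
  19: 1 × 0.044 × 0.9679 = 0.04259
  20: 1 × 0.059 × 0.9564 = 0.05643
  21: 1 × 0.065 × 0.9423 = 0.06125
  22: 1 × 0.079 × 0.9288 = 0.07338
  23: 1 × 0.067 × 0.9268 = 0.06210
  24: 1 × 0.069 × 0.9223 = 0.06364
  25: 1 × 0.070 × 0.9131 = 0.06392
  26: 1 × 0.080 × 0.8994 = 0.07195
  27: 1 × 0.067 × 0.8912 = 0.05971
Sum = 0.55497
NRR = 0.48544 × 0.55497 = 0.26940

0.269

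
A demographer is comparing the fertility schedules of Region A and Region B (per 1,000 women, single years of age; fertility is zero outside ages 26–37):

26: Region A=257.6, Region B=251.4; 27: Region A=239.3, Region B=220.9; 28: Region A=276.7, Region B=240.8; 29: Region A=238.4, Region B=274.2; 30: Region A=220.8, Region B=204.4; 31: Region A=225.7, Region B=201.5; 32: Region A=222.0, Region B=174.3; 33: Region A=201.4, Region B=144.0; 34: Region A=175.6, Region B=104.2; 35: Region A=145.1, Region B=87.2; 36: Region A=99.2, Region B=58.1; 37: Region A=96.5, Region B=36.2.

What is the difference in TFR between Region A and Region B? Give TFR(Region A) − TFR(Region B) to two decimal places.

Region A:
  Sum of ASFRs = 257.6 + 239.3 + 276.7 + 238.4 + 220.8 + 225.7 + 222.0 + 201.4 + 175.6 + 145.1 + 99.2 + 96.5 = 2398.3
  TFR = 2398.3 / 1000 = 2.3983
Region B:
  Sum of ASFRs = 251.4 + 220.9 + 240.8 + 274.2 + 204.4 + 201.5 + 174.3 + 144.0 + 104.2 + 87.2 + 58.1 + 36.2 = 1997.2
  TFR = 1997.2 / 1000 = 1.9972
Difference = 2.3983 − 1.9972 = 0.4011

0.40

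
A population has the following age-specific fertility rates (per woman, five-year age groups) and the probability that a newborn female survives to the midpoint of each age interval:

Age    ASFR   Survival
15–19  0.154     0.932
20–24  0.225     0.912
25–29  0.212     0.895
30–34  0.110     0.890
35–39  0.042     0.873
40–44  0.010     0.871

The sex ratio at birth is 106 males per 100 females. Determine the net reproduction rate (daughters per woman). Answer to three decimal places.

Proportion female at birth = 100 / (100 + 106) = 0.48544.
Per-age-group product (5 × ASFR × survival probability):
  15–19: 5 × 0.154 × 0.932 = 0.71764
  20–24: 5 × 0.225 × 0.912 = 1.02600
  25–29: 5 × 0.212 × 0.895 = 0.94870
  30–34: 5 × 0.110 × 0.890 = 0.48950
  35–39: 5 × 0.042 × 0.873 = 0.18333
  40–44: 5 × 0.010 × 0.871 = 0.04355
Sum = 3.40872
NRR = 0.48544 × 3.40872 = 1.65473

1.655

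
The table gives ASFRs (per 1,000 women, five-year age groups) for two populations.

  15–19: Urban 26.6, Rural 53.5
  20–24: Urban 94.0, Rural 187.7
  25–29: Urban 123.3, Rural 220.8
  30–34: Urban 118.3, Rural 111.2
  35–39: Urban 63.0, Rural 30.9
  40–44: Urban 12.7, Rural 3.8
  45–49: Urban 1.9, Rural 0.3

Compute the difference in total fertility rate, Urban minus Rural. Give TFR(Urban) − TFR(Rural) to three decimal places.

Urban:
  Sum of ASFRs = 26.6 + 94.0 + 123.3 + 118.3 + 63.0 + 12.7 + 1.9 = 439.8
  TFR = 5 × 439.8 / 1000 = 2.199
Rural:
  Sum of ASFRs = 53.5 + 187.7 + 220.8 + 111.2 + 30.9 + 3.8 + 0.3 = 608.2
  TFR = 5 × 608.2 / 1000 = 3.041
Difference = 2.199 − 3.041 = -0.842

-0.842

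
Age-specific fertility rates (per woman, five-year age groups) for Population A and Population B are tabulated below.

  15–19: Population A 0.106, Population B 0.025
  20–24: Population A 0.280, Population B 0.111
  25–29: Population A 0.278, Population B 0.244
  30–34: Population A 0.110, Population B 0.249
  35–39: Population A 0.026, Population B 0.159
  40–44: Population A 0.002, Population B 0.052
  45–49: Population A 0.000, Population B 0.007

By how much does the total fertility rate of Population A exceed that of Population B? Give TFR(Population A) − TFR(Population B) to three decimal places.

-0.225

Population A:
  Sum of ASFRs = 0.106 + 0.280 + 0.278 + 0.110 + 0.026 + 0.002 + 0.000 = 0.802
  TFR = 5 × 0.802 = 4.01
Population B:
  Sum of ASFRs = 0.025 + 0.111 + 0.244 + 0.249 + 0.159 + 0.052 + 0.007 = 0.847
  TFR = 5 × 0.847 = 4.235
Difference = 4.01 − 4.235 = -0.225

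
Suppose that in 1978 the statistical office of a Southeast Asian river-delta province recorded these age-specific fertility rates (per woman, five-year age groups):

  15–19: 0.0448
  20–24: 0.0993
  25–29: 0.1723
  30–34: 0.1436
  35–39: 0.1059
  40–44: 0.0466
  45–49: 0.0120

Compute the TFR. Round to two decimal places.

Sum of ASFRs = 0.0448 + 0.0993 + 0.1723 + 0.1436 + 0.1059 + 0.0466 + 0.0120 = 0.6245
TFR = 5 × 0.6245 = 3.1225

3.12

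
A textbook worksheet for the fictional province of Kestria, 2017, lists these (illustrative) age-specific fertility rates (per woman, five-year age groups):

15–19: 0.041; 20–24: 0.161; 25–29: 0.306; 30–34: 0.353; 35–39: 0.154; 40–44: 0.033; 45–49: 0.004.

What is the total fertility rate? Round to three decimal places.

5.260

Sum of ASFRs = 0.041 + 0.161 + 0.306 + 0.353 + 0.154 + 0.033 + 0.004 = 1.052
TFR = 5 × 1.052 = 5.26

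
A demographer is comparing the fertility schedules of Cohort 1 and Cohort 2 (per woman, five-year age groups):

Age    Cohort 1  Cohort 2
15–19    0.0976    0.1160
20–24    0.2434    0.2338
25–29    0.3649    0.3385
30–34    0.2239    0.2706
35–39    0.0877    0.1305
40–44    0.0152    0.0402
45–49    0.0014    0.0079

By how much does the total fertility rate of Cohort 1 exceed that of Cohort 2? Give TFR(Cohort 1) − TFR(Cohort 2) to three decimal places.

-0.517

Cohort 1:
  Sum of ASFRs = 0.0976 + 0.2434 + 0.3649 + 0.2239 + 0.0877 + 0.0152 + 0.0014 = 1.0341
  TFR = 5 × 1.0341 = 5.1705
Cohort 2:
  Sum of ASFRs = 0.1160 + 0.2338 + 0.3385 + 0.2706 + 0.1305 + 0.0402 + 0.0079 = 1.1375
  TFR = 5 × 1.1375 = 5.6875
Difference = 5.1705 − 5.6875 = -0.517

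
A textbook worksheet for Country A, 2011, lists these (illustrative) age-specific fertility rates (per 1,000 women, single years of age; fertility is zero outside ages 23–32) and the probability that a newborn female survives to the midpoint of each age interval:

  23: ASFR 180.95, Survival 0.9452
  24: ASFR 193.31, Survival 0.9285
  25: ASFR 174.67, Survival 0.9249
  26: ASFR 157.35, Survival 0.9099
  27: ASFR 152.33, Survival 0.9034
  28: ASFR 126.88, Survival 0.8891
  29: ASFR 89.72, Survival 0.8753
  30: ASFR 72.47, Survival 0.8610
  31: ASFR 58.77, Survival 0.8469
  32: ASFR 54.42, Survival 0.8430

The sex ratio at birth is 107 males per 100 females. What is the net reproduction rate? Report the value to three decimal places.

0.552

Proportion female at birth = 100 / (100 + 107) = 0.48309.
Survival-weighted fertility by age (1·fₓ·Sₓ):
  23: 1 × 180.95/1000 × 0.9452 = 0.17103
  24: 1 × 193.31/1000 × 0.9285 = 0.17949
  25: 1 × 174.67/1000 × 0.9249 = 0.16155
  26: 1 × 157.35/1000 × 0.9099 = 0.14317
  27: 1 × 152.33/1000 × 0.9034 = 0.13761
  28: 1 × 126.88/1000 × 0.8891 = 0.11281
  29: 1 × 89.72/1000 × 0.8753 = 0.07853
  30: 1 × 72.47/1000 × 0.8610 = 0.06240
  31: 1 × 58.77/1000 × 0.8469 = 0.04977
  32: 1 × 54.42/1000 × 0.8430 = 0.04588
Sum = 1.14224
NRR = 0.48309 × 1.14224 = 0.55180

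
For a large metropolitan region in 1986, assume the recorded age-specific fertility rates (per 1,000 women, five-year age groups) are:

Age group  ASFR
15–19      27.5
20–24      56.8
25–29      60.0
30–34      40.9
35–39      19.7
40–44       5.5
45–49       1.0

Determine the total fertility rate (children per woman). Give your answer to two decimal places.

Sum of ASFRs = 27.5 + 56.8 + 60.0 + 40.9 + 19.7 + 5.5 + 1.0 = 211.4
TFR = 5 × 211.4 / 1000 = 1.057

1.06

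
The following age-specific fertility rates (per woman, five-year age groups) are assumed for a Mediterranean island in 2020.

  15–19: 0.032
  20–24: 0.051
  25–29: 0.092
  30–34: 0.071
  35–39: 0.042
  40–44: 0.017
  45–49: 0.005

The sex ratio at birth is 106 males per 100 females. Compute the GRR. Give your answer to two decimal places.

Proportion female at birth = 100 / (100 + 106) = 0.48544.
Sum of ASFRs = 0.032 + 0.051 + 0.092 + 0.071 + 0.042 + 0.017 + 0.005 = 0.310
TFR = 5 × 0.310 = 1.55
GRR = 0.48544 × 1.55 = 0.75243

0.75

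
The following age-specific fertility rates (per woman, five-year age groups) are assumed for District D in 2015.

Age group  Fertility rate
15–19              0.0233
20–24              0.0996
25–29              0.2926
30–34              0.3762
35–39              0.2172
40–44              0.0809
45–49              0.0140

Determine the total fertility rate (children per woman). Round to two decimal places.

5.52

Sum of ASFRs = 0.0233 + 0.0996 + 0.2926 + 0.3762 + 0.2172 + 0.0809 + 0.0140 = 1.1038
TFR = 5 × 1.1038 = 5.519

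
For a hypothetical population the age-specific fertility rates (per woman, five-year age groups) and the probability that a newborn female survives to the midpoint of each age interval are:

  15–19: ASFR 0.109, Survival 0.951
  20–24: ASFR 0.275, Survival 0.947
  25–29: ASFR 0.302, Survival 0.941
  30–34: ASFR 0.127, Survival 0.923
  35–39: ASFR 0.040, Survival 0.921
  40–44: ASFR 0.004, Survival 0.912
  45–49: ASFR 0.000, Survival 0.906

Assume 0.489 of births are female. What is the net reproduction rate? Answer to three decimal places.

Proportion female at birth = 0.489.
Per-age-group product (5 × ASFR × survival probability):
  15–19: 5 × 0.109 × 0.951 = 0.51830
  20–24: 5 × 0.275 × 0.947 = 1.30213
  25–29: 5 × 0.302 × 0.941 = 1.42091
  30–34: 5 × 0.127 × 0.923 = 0.58611
  35–39: 5 × 0.040 × 0.921 = 0.18420
  40–44: 5 × 0.004 × 0.912 = 0.01824
  45–49: 5 × 0.000 × 0.906 = 0.00000
Sum = 4.02989
NRR = 0.489 × 4.02989 = 1.97062

1.971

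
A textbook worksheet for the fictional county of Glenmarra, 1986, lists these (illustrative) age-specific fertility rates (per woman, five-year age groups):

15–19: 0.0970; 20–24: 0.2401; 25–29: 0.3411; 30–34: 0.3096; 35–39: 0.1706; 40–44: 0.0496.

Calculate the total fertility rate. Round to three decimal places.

6.040

Sum of ASFRs = 0.0970 + 0.2401 + 0.3411 + 0.3096 + 0.1706 + 0.0496 = 1.2080
TFR = 5 × 1.2080 = 6.04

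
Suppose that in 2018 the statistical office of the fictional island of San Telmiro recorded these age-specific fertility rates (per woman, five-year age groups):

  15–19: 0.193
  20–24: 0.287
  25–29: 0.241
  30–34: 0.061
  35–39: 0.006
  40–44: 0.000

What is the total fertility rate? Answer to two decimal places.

Sum of ASFRs = 0.193 + 0.287 + 0.241 + 0.061 + 0.006 + 0.000 = 0.788
TFR = 5 × 0.788 = 3.94

3.94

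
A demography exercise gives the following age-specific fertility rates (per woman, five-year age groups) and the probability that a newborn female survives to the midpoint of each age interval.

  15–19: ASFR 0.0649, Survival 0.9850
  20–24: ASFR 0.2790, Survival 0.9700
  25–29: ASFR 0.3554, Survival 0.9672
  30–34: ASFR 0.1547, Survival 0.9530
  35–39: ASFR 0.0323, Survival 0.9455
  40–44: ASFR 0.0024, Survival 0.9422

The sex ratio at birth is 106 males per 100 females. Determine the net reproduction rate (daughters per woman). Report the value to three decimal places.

Proportion female at birth = 100 / (100 + 106) = 0.48544.
Each age group contributes 5 × ASFR × survival:
  15–19: 5 × 0.0649 × 0.9850 = 0.31963
  20–24: 5 × 0.2790 × 0.9700 = 1.35315
  25–29: 5 × 0.3554 × 0.9672 = 1.71871
  30–34: 5 × 0.1547 × 0.9530 = 0.73715
  35–39: 5 × 0.0323 × 0.9455 = 0.15270
  40–44: 5 × 0.0024 × 0.9422 = 0.01131
Sum = 4.29265
NRR = 0.48544 × 4.29265 = 2.08382
NRR > 1, so each generation more than replaces itself.

2.084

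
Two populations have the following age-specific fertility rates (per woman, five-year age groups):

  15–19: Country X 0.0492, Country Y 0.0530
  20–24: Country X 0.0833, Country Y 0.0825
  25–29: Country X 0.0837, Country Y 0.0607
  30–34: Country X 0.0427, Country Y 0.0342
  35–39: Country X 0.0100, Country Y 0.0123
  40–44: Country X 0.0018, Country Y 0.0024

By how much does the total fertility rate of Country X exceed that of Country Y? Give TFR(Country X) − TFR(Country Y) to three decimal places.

Country X:
  Sum of ASFRs = 0.0492 + 0.0833 + 0.0837 + 0.0427 + 0.0100 + 0.0018 = 0.2707
  TFR = 5 × 0.2707 = 1.3535
Country Y:
  Sum of ASFRs = 0.0530 + 0.0825 + 0.0607 + 0.0342 + 0.0123 + 0.0024 = 0.2451
  TFR = 5 × 0.2451 = 1.2255
Difference = 1.3535 − 1.2255 = 0.128

0.128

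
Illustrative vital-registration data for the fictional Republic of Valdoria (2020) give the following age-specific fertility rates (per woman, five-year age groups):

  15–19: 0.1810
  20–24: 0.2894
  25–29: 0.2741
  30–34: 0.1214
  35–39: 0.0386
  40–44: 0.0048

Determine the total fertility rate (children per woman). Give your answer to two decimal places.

Sum of ASFRs = 0.1810 + 0.2894 + 0.2741 + 0.1214 + 0.0386 + 0.0048 = 0.9093
TFR = 5 × 0.9093 = 4.5465

4.55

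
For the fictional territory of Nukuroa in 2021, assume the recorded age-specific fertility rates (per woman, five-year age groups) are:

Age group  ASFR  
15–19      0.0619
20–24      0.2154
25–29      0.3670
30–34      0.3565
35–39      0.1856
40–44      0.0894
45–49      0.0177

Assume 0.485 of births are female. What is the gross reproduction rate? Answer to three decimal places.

Proportion female at birth = 0.485.
Sum of ASFRs = 0.0619 + 0.2154 + 0.3670 + 0.3565 + 0.1856 + 0.0894 + 0.0177 = 1.2935
TFR = 5 × 1.2935 = 6.4675
GRR = 0.485 × 6.4675 = 3.13674

3.137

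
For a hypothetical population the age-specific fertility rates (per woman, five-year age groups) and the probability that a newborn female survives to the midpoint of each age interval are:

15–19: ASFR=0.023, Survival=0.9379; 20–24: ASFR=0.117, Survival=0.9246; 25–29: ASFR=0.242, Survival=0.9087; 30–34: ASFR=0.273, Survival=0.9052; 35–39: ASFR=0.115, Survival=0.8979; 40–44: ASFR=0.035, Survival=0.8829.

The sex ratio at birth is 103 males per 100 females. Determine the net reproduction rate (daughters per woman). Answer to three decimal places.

Proportion female at birth = 100 / (100 + 103) = 0.49261.
Per-age-group product (5 × ASFR × survival probability):
  15–19: 5 × 0.023 × 0.9379 = 0.10786
  20–24: 5 × 0.117 × 0.9246 = 0.54089
  25–29: 5 × 0.242 × 0.9087 = 1.09953
  30–34: 5 × 0.273 × 0.9052 = 1.23560
  35–39: 5 × 0.115 × 0.8979 = 0.51629
  40–44: 5 × 0.035 × 0.8829 = 0.15451
Sum = 3.65468
NRR = 0.49261 × 3.65468 = 1.80033

1.800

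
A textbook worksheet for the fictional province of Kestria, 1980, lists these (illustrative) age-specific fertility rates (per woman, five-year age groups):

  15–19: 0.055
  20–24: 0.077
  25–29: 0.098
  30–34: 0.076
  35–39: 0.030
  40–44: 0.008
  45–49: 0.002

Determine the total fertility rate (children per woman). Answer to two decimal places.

1.73

Sum of ASFRs = 0.055 + 0.077 + 0.098 + 0.076 + 0.030 + 0.008 + 0.002 = 0.346
TFR = 5 × 0.346 = 1.73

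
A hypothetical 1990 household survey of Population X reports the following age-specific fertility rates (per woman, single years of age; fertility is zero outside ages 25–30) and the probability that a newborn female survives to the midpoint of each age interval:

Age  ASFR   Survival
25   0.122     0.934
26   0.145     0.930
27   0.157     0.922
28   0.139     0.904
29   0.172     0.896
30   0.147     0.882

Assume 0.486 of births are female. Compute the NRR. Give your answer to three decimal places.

Proportion female at birth = 0.486.
Per-age-group product (1 × ASFR × survival probability):
  25: 1 × 0.122 × 0.934 = 0.11395
  26: 1 × 0.145 × 0.930 = 0.13485
  27: 1 × 0.157 × 0.922 = 0.14475
  28: 1 × 0.139 × 0.904 = 0.12566
  29: 1 × 0.172 × 0.896 = 0.15411
  30: 1 × 0.147 × 0.882 = 0.12965
Sum = 0.80297
NRR = 0.486 × 0.80297 = 0.39024

0.390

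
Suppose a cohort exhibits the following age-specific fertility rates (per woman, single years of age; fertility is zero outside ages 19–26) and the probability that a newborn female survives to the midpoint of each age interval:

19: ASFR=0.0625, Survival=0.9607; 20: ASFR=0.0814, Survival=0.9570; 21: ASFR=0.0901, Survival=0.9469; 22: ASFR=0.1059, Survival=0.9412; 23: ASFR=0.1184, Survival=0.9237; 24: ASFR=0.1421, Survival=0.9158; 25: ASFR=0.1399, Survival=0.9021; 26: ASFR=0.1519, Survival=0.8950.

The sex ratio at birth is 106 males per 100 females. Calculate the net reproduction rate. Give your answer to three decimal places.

Proportion female at birth = 100 / (100 + 106) = 0.48544.
Each age group contributes 1 × ASFR × survival:
  19: 1 × 0.0625 × 0.9607 = 0.06004
  20: 1 × 0.0814 × 0.9570 = 0.07790
  21: 1 × 0.0901 × 0.9469 = 0.08532
  22: 1 × 0.1059 × 0.9412 = 0.09967
  23: 1 × 0.1184 × 0.9237 = 0.10937
  24: 1 × 0.1421 × 0.9158 = 0.13014
  25: 1 × 0.1399 × 0.9021 = 0.12620
  26: 1 × 0.1519 × 0.8950 = 0.13595
Sum = 0.82459
NRR = 0.48544 × 0.82459 = 0.40029

0.400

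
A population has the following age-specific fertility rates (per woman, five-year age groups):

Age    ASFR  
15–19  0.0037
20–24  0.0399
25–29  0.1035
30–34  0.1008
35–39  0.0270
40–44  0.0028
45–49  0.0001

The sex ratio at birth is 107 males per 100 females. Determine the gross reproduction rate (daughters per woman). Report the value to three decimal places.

0.671

Proportion female at birth = 100 / (100 + 107) = 0.48309.
Sum of ASFRs = 0.0037 + 0.0399 + 0.1035 + 0.1008 + 0.0270 + 0.0028 + 0.0001 = 0.2778
TFR = 5 × 0.2778 = 1.389
GRR = 0.48309 × 1.389 = 0.67101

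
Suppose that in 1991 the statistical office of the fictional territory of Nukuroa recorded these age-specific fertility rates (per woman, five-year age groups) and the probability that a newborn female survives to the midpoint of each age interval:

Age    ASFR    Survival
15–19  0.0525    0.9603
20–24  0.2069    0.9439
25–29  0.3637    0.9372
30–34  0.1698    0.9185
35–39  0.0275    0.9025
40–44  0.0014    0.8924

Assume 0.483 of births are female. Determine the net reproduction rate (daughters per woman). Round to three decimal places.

Proportion female at birth = 0.483.
Survival-weighted fertility by age (5·fₓ·Sₓ):
  15–19: 5 × 0.0525 × 0.9603 = 0.25208
  20–24: 5 × 0.2069 × 0.9439 = 0.97646
  25–29: 5 × 0.3637 × 0.9372 = 1.70430
  30–34: 5 × 0.1698 × 0.9185 = 0.77981
  35–39: 5 × 0.0275 × 0.9025 = 0.12409
  40–44: 5 × 0.0014 × 0.8924 = 0.00625
Sum = 3.84299
NRR = 0.483 × 3.84299 = 1.85616

1.856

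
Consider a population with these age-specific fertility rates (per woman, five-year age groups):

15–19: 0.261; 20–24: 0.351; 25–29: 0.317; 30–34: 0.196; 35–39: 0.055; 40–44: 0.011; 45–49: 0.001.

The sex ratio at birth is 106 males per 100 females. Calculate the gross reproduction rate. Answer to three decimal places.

2.893

Proportion female at birth = 100 / (100 + 106) = 0.48544.
Sum of ASFRs = 0.261 + 0.351 + 0.317 + 0.196 + 0.055 + 0.011 + 0.001 = 1.192
TFR = 5 × 1.192 = 5.96
GRR = 0.48544 × 5.96 = 2.89322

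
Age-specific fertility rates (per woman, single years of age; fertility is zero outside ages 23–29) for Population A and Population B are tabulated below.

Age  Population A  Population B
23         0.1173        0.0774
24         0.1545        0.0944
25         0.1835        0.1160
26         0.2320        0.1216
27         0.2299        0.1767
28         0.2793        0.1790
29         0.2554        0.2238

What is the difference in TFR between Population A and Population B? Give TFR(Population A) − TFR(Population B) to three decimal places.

0.463

Population A:
  Sum of ASFRs = 0.1173 + 0.1545 + 0.1835 + 0.2320 + 0.2299 + 0.2793 + 0.2554 = 1.4519
  TFR = 1.4519
Population B:
  Sum of ASFRs = 0.0774 + 0.0944 + 0.1160 + 0.1216 + 0.1767 + 0.1790 + 0.2238 = 0.9889
  TFR = 0.9889
Difference = 1.4519 − 0.9889 = 0.463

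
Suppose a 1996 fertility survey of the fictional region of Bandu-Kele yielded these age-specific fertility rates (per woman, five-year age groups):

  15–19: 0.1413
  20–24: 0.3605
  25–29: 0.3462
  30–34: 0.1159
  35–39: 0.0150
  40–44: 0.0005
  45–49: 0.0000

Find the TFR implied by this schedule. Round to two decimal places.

Sum of ASFRs = 0.1413 + 0.3605 + 0.3462 + 0.1159 + 0.0150 + 0.0005 + 0.0000 = 0.9794
TFR = 5 × 0.9794 = 4.897

4.90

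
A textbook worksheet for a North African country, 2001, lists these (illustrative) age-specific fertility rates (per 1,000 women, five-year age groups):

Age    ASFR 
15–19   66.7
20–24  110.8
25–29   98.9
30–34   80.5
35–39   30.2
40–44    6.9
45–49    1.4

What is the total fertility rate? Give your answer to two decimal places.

1.98

Sum of ASFRs = 66.7 + 110.8 + 98.9 + 80.5 + 30.2 + 6.9 + 1.4 = 395.4
TFR = 5 × 395.4 / 1000 = 1.977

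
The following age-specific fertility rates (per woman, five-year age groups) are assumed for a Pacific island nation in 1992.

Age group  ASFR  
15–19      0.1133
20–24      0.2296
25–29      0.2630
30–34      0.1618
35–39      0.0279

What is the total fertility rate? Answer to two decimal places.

3.98

Sum of ASFRs = 0.1133 + 0.2296 + 0.2630 + 0.1618 + 0.0279 = 0.7956
TFR = 5 × 0.7956 = 3.978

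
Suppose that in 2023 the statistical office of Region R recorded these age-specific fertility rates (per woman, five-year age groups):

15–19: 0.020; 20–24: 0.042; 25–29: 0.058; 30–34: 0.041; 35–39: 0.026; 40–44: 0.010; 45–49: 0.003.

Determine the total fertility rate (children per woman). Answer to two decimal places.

1.00

Sum of ASFRs = 0.020 + 0.042 + 0.058 + 0.041 + 0.026 + 0.010 + 0.003 = 0.200
TFR = 5 × 0.200 = 1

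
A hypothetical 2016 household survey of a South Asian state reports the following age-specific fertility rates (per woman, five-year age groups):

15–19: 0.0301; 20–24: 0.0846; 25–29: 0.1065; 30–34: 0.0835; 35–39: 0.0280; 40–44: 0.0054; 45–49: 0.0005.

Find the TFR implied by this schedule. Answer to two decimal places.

Sum of ASFRs = 0.0301 + 0.0846 + 0.1065 + 0.0835 + 0.0280 + 0.0054 + 0.0005 = 0.3386
TFR = 5 × 0.3386 = 1.693

1.69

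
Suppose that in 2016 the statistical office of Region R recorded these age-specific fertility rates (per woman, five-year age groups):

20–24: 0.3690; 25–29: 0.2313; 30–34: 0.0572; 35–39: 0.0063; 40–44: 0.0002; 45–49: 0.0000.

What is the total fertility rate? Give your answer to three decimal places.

Sum of ASFRs = 0.3690 + 0.2313 + 0.0572 + 0.0063 + 0.0002 + 0.0000 = 0.6640
TFR = 5 × 0.6640 = 3.32

3.320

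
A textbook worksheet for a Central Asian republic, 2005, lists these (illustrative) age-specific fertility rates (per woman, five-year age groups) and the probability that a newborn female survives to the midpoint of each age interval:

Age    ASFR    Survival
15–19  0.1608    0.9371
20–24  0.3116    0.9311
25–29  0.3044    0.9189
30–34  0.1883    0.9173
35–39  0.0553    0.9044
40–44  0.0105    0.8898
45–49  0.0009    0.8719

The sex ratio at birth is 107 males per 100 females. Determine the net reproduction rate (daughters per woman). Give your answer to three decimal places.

2.303

Proportion female at birth = 100 / (100 + 107) = 0.48309.
Weighting each age-specific rate by interval width and survival:
  15–19: 5 × 0.1608 × 0.9371 = 0.75343
  20–24: 5 × 0.3116 × 0.9311 = 1.45065
  25–29: 5 × 0.3044 × 0.9189 = 1.39857
  30–34: 5 × 0.1883 × 0.9173 = 0.86364
  35–39: 5 × 0.0553 × 0.9044 = 0.25007
  40–44: 5 × 0.0105 × 0.8898 = 0.04671
  45–49: 5 × 0.0009 × 0.8719 = 0.00392
Sum = 4.76699
NRR = 0.48309 × 4.76699 = 2.30289
With NRR above 1 the population is above replacement fertility.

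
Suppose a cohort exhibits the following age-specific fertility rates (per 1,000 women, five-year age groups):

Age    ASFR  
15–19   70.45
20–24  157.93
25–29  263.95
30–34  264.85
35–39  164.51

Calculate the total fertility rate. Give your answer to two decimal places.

Sum of ASFRs = 70.45 + 157.93 + 263.95 + 264.85 + 164.51 = 921.69
TFR = 5 × 921.69 / 1000 = 4.60845

4.61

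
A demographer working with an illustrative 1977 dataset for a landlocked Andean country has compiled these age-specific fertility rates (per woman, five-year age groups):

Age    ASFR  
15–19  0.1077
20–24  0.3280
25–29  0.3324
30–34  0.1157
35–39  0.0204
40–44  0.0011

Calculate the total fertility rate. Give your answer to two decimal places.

4.53

Sum of ASFRs = 0.1077 + 0.3280 + 0.3324 + 0.1157 + 0.0204 + 0.0011 = 0.9053
TFR = 5 × 0.9053 = 4.5265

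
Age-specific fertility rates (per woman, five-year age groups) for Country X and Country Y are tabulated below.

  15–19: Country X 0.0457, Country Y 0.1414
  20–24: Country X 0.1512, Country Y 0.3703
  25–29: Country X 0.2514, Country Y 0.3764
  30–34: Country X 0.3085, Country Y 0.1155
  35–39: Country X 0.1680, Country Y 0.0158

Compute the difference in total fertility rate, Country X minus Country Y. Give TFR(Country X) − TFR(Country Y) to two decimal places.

Country X:
  Sum of ASFRs = 0.0457 + 0.1512 + 0.2514 + 0.3085 + 0.1680 = 0.9248
  TFR = 5 × 0.9248 = 4.624
Country Y:
  Sum of ASFRs = 0.1414 + 0.3703 + 0.3764 + 0.1155 + 0.0158 = 1.0194
  TFR = 5 × 1.0194 = 5.097
Difference = 4.624 − 5.097 = -0.473

-0.47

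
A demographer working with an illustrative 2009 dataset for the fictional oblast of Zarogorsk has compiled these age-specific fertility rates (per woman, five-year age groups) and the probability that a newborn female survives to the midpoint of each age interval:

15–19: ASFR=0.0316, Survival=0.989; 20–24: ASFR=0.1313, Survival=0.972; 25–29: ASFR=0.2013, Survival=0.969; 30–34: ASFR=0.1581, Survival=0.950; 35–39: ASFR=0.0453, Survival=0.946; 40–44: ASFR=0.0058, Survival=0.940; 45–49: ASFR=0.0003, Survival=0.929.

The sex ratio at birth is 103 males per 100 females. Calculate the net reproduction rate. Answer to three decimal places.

Proportion female at birth = 100 / (100 + 103) = 0.49261.
Survival-weighted fertility by age (5·fₓ·Sₓ):
  15–19: 5 × 0.0316 × 0.989 = 0.15626
  20–24: 5 × 0.1313 × 0.972 = 0.63812
  25–29: 5 × 0.2013 × 0.969 = 0.97530
  30–34: 5 × 0.1581 × 0.950 = 0.75098
  35–39: 5 × 0.0453 × 0.946 = 0.21427
  40–44: 5 × 0.0058 × 0.940 = 0.02726
  45–49: 5 × 0.0003 × 0.929 = 0.00139
Sum = 2.76358
NRR = 0.49261 × 2.76358 = 1.36137

1.361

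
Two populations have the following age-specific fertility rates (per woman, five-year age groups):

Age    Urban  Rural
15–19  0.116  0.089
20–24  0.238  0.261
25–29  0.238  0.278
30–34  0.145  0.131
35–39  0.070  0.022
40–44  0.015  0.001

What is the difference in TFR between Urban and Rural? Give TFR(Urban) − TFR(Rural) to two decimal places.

0.20

Urban:
  Sum of ASFRs = 0.116 + 0.238 + 0.238 + 0.145 + 0.070 + 0.015 = 0.822
  TFR = 5 × 0.822 = 4.11
Rural:
  Sum of ASFRs = 0.089 + 0.261 + 0.278 + 0.131 + 0.022 + 0.001 = 0.782
  TFR = 5 × 0.782 = 3.91
Difference = 4.11 − 3.91 = 0.2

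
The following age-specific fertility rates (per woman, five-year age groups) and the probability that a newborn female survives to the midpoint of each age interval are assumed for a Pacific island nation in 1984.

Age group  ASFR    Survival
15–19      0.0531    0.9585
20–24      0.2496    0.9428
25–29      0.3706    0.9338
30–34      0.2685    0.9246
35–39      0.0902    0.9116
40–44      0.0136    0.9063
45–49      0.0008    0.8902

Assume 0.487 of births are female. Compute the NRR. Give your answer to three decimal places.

2.376

Proportion female at birth = 0.487.
Each age group contributes 5 × ASFR × survival:
  15–19: 5 × 0.0531 × 0.9585 = 0.25448
  20–24: 5 × 0.2496 × 0.9428 = 1.17661
  25–29: 5 × 0.3706 × 0.9338 = 1.73033
  30–34: 5 × 0.2685 × 0.9246 = 1.24128
  35–39: 5 × 0.0902 × 0.9116 = 0.41113
  40–44: 5 × 0.0136 × 0.9063 = 0.06163
  45–49: 5 × 0.0008 × 0.8902 = 0.00356
Sum = 4.87902
NRR = 0.487 × 4.87902 = 2.37608
NRR > 1, so each generation more than replaces itself.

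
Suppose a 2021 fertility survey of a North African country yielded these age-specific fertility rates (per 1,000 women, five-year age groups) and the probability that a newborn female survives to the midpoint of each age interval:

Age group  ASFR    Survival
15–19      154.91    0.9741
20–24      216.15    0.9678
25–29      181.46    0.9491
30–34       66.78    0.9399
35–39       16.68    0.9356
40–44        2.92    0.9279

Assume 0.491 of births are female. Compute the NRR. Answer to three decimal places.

1.506

Proportion female at birth = 0.491.
Each age group contributes 5 × ASFR × survival:
  15–19: 5 × 154.91/1000 × 0.9741 = 0.75449
  20–24: 5 × 216.15/1000 × 0.9678 = 1.04595
  25–29: 5 × 181.46/1000 × 0.9491 = 0.86112
  30–34: 5 × 66.78/1000 × 0.9399 = 0.31383
  35–39: 5 × 16.68/1000 × 0.9356 = 0.07803
  40–44: 5 × 2.92/1000 × 0.9279 = 0.01355
Sum = 3.06697
NRR = 0.491 × 3.06697 = 1.50588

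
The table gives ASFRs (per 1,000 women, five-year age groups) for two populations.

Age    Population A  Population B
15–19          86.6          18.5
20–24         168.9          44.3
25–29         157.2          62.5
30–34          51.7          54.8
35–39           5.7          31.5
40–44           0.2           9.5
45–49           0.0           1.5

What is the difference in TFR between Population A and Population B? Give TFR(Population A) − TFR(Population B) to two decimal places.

1.24

Population A:
  Sum of ASFRs = 86.6 + 168.9 + 157.2 + 51.7 + 5.7 + 0.2 + 0.0 = 470.3
  TFR = 5 × 470.3 / 1000 = 2.3515
Population B:
  Sum of ASFRs = 18.5 + 44.3 + 62.5 + 54.8 + 31.5 + 9.5 + 1.5 = 222.6
  TFR = 5 × 222.6 / 1000 = 1.113
Difference = 2.3515 − 1.113 = 1.2385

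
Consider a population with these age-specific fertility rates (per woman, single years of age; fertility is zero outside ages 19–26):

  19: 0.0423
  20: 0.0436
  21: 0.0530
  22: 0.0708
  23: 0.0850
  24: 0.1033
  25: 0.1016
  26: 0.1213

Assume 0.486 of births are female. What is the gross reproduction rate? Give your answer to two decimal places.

Proportion female at birth = 0.486.
Sum of ASFRs = 0.0423 + 0.0436 + 0.0530 + 0.0708 + 0.0850 + 0.1033 + 0.1016 + 0.1213 = 0.6209
TFR = 0.6209
GRR = 0.486 × 0.6209 = 0.30176

0.30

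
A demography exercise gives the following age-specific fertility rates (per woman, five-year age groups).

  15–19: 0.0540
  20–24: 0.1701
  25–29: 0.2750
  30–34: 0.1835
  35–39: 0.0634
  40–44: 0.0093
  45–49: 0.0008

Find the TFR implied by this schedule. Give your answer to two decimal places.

Sum of ASFRs = 0.0540 + 0.1701 + 0.2750 + 0.1835 + 0.0634 + 0.0093 + 0.0008 = 0.7561
TFR = 5 × 0.7561 = 3.7805

3.78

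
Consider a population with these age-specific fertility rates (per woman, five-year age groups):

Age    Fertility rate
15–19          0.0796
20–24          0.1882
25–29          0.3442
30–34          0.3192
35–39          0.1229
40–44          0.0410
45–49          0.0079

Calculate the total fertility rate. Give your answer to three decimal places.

5.515

Sum of ASFRs = 0.0796 + 0.1882 + 0.3442 + 0.3192 + 0.1229 + 0.0410 + 0.0079 = 1.1030
TFR = 5 × 1.1030 = 5.515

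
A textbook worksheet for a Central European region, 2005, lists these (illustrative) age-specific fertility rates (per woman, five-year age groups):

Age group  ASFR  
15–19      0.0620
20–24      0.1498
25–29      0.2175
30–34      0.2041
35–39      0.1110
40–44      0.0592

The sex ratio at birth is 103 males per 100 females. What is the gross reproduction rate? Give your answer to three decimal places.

Proportion female at birth = 100 / (100 + 103) = 0.49261.
Sum of ASFRs = 0.0620 + 0.1498 + 0.2175 + 0.2041 + 0.1110 + 0.0592 = 0.8036
TFR = 5 × 0.8036 = 4.018
GRR = 0.49261 × 4.018 = 1.97931

1.979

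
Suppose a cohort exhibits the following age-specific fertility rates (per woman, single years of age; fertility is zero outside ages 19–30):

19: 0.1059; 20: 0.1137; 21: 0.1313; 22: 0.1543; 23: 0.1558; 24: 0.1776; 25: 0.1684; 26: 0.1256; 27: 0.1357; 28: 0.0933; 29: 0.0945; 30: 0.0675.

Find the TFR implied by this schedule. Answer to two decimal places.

1.52

Sum of ASFRs = 0.1059 + 0.1137 + 0.1313 + 0.1543 + 0.1558 + 0.1776 + 0.1684 + 0.1256 + 0.1357 + 0.0933 + 0.0945 + 0.0675 = 1.5236
TFR = 1.5236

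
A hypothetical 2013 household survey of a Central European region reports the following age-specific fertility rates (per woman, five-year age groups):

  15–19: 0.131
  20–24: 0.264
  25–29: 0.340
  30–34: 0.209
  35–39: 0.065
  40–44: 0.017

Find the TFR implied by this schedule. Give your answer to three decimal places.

5.130

Sum of ASFRs = 0.131 + 0.264 + 0.340 + 0.209 + 0.065 + 0.017 = 1.026
TFR = 5 × 1.026 = 5.13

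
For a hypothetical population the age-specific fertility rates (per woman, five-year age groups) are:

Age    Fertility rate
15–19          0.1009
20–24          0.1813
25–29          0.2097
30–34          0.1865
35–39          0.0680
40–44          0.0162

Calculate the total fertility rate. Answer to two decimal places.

Sum of ASFRs = 0.1009 + 0.1813 + 0.2097 + 0.1865 + 0.0680 + 0.0162 = 0.7626
TFR = 5 × 0.7626 = 3.813

3.81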